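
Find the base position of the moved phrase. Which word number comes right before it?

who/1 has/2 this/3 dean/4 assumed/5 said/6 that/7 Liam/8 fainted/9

The displaced element is "who" (word 1).
It is linked across 1 clause boundary (Ø).
It functions as the subject of "said", so the gap sits immediately after word 5 ("assumed").
Base order: This dean has assumed that who said that Liam fainted.

5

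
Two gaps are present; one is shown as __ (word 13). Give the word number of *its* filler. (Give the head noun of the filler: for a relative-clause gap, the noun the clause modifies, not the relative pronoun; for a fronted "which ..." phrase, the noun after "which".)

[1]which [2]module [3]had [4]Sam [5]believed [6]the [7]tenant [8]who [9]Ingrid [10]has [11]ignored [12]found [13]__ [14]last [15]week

2

The marked gap is the direct object of "found".
Its filler is the fronted wh-phrase "which module", at word 2.
(The other dependency links word 7 to a gap after word 11.)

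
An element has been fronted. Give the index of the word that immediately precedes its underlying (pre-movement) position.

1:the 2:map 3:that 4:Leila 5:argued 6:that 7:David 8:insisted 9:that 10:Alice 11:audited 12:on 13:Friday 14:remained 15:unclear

The displaced element is "the map" (word 2).
It is linked across 2 clause boundaries (that → that).
It functions as the direct object of "audited", so the gap sits immediately after word 11 ("audited").
Base order: Leila argued that David insisted that Alice audited the map on Friday.

11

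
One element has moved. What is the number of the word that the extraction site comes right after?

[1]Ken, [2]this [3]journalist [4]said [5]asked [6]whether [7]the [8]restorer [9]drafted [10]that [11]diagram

4

The displaced element is "Ken" (word 1).
It is linked across 1 clause boundary (Ø).
It functions as the subject of "asked", so the gap sits immediately after word 4 ("said").
Base order: This journalist said that Ken asked whether the restorer drafted that diagram.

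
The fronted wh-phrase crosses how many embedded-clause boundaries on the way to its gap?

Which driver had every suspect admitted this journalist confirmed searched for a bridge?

2

"which driver" is extracted from the subject of "searched".
Boundaries crossed, outermost first: [Ø], [Ø] — 2 in total.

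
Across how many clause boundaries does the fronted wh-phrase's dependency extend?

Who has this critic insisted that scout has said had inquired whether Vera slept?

2

"who" is extracted from the subject of "inquired".
Boundaries crossed, outermost first: [Ø], [Ø] — 2 in total.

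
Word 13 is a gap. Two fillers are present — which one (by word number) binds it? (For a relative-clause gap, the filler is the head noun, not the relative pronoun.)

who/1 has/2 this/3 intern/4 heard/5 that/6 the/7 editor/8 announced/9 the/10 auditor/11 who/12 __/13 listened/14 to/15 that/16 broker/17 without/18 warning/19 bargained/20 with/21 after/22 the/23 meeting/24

11

The marked gap is inside the relative clause, the subject of "listened".
Its filler is the head noun "auditor" (via "who"), at word 11.
(The other dependency links word 1 to a gap after word 21.)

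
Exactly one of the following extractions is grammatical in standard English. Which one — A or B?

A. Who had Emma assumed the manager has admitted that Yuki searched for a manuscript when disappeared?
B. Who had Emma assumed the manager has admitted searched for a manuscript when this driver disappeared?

B

In A, the wh-phrase is extracted from inside an adjunct island (introduced by "when"), which blocks movement.
In B, the extraction path crosses only that-complement boundaries, which are transparent.
So B is grammatical.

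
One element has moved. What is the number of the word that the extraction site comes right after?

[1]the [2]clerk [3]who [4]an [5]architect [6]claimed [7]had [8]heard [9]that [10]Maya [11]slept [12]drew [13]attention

6

The displaced element is "the clerk" (word 2).
It is linked across 1 clause boundary (Ø).
It functions as the subject of "heard", so the gap sits immediately after word 6 ("claimed").
Base order: An architect claimed that the clerk had heard that Maya slept.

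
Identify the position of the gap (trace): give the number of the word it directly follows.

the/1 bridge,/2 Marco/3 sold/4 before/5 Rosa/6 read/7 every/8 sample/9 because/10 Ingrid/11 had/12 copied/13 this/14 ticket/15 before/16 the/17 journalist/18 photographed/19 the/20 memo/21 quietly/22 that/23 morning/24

The displaced element is "the bridge" (word 2).
It functions as the direct object of "sold", so the gap sits immediately after word 4 ("sold").
Base order: Marco sold the bridge before Rosa read every sample because Ingrid had copied this ticket before the journalist photographed the memo quietly that morning.

4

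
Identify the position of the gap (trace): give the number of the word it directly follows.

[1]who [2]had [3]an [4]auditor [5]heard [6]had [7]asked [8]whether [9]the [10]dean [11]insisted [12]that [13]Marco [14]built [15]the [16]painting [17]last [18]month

The displaced element is "who" (word 1).
It is linked across 1 clause boundary (Ø).
It functions as the subject of "asked", so the gap sits immediately after word 5 ("heard").
Base order: An auditor had heard that who had asked whether the dean insisted that Marco built the painting last month.

5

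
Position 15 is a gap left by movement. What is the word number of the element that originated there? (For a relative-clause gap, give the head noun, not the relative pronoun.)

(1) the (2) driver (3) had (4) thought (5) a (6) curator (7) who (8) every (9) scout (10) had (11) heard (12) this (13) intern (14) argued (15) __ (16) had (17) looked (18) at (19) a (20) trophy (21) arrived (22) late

The gap at 15 is the subject of "looked", inside a relative clause.
The relative pronoun is "who" (word 7); it is bound by the head noun immediately before it.
Its filler is the head noun "curator", at word 6.

6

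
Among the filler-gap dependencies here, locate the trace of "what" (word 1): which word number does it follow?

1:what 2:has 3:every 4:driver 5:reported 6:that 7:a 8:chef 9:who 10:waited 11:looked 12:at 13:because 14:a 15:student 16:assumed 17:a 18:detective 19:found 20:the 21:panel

The displaced element is "what" (word 1).
It is linked across 1 clause boundary (that).
It functions as the object of the preposition "at" of "looked", so the gap sits immediately after word 12 ("at").
Base order: Every driver has reported that a chef who waited looked at what because a student assumed a detective found the panel.

12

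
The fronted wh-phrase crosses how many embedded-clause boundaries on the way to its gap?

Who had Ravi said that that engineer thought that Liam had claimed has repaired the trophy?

"who" is extracted from the subject of "repaired".
Boundaries crossed, outermost first: [that], [that], [Ø] — 3 in total.

3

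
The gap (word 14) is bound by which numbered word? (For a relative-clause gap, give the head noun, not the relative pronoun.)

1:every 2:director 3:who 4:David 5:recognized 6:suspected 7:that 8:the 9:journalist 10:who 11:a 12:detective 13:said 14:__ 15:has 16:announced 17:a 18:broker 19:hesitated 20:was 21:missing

The gap at 14 is the subject of "announced", inside a relative clause.
The relative pronoun is "who" (word 10); it is bound by the head noun immediately before it.
Its filler is the head noun "journalist", at word 9.

9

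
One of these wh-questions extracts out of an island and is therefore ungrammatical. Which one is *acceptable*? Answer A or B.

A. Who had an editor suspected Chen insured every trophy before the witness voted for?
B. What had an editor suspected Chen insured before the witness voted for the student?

B

In A, the wh-phrase is extracted from inside an adjunct island (introduced by "before"), which blocks movement.
In B, the extraction path crosses only that-complement boundaries, which are transparent.
So B is grammatical.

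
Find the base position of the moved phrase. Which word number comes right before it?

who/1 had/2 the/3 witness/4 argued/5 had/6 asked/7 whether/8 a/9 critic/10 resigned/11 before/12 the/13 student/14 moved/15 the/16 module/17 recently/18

5

The displaced element is "who" (word 1).
It is linked across 1 clause boundary (Ø).
It functions as the subject of "asked", so the gap sits immediately after word 5 ("argued").
Base order: The witness had argued that who had asked whether a critic resigned before the student moved the module recently.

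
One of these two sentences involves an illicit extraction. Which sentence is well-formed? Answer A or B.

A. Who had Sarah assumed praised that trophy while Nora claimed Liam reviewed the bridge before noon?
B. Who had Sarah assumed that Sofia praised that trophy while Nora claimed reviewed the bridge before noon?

A

In B, the wh-phrase is extracted from inside an adjunct island (introduced by "while"), which blocks movement.
In A, the extraction path crosses only that-complement boundaries, which are transparent.
So A is grammatical.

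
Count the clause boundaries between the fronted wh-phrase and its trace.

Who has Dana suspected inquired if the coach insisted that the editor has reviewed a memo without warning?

"who" is extracted from the subject of "inquired".
Boundaries crossed, outermost first: [Ø] — 1 in total.

1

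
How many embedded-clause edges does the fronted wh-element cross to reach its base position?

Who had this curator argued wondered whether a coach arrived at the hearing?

"who" is extracted from the subject of "wondered".
Boundaries crossed, outermost first: [Ø] — 1 in total.

1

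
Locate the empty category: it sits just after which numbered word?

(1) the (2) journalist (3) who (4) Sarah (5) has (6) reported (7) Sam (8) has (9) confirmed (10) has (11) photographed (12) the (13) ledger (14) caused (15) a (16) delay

9

The displaced element is "the journalist" (word 2).
It is linked across 2 clause boundaries (Ø → Ø).
It functions as the subject of "photographed", so the gap sits immediately after word 9 ("confirmed").
Base order: Sarah has reported Sam has confirmed that the journalist has photographed the ledger.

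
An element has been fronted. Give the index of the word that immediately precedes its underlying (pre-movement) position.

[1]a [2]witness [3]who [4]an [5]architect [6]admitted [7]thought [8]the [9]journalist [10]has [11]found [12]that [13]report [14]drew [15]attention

6

The displaced element is "a witness" (word 2).
It is linked across 1 clause boundary (Ø).
It functions as the subject of "thought", so the gap sits immediately after word 6 ("admitted").
Base order: An architect admitted a witness thought the journalist has found that report.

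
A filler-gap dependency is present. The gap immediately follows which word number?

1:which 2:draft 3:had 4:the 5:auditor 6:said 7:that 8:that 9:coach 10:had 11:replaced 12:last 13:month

The displaced element is "which draft" (word 2).
It is linked across 1 clause boundary (that).
It functions as the direct object of "replaced", so the gap sits immediately after word 11 ("replaced").
Base order: The auditor had said that that coach had replaced which draft last month.

11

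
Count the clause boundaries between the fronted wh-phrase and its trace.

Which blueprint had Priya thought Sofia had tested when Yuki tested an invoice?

1

"which blueprint" is extracted from the object of "tested".
Boundaries crossed, outermost first: [Ø] — 1 in total.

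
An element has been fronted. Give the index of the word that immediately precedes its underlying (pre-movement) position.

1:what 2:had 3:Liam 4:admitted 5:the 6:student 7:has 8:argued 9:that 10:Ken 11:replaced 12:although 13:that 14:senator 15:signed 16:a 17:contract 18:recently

11

The displaced element is "what" (word 1).
It is linked across 2 clause boundaries (Ø → that).
It functions as the direct object of "replaced", so the gap sits immediately after word 11 ("replaced").
Base order: Liam had admitted the student has argued that Ken replaced what although that senator signed a contract recently.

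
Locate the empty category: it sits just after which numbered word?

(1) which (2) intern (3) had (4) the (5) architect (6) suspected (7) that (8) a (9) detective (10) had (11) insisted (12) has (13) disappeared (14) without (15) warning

11

The displaced element is "which intern" (word 2).
It is linked across 2 clause boundaries (that → Ø).
It functions as the subject of "disappeared", so the gap sits immediately after word 11 ("insisted").
Base order: The architect had suspected that a detective had insisted which intern has disappeared without warning.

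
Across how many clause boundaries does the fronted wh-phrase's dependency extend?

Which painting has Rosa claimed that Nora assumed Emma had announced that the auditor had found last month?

"which painting" is extracted from the object of "found".
Boundaries crossed, outermost first: [that], [Ø], [that] — 3 in total.

3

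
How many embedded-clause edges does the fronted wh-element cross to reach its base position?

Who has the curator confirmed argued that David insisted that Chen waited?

1

"who" is extracted from the subject of "argued".
Boundaries crossed, outermost first: [Ø] — 1 in total.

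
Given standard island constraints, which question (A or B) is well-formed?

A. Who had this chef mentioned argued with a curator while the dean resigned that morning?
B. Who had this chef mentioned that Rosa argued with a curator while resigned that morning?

In B, the wh-phrase is extracted from inside an adjunct island (introduced by "while"), which blocks movement.
In A, the extraction path crosses only that-complement boundaries, which are transparent.
So A is grammatical.

A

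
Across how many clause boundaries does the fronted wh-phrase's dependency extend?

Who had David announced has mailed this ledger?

1

"who" is extracted from the subject of "mailed".
Boundaries crossed, outermost first: [Ø] — 1 in total.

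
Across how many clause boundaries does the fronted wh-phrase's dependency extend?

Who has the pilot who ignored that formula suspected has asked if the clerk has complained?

1

"who" is extracted from the subject of "asked".
Boundaries crossed, outermost first: [Ø] — 1 in total.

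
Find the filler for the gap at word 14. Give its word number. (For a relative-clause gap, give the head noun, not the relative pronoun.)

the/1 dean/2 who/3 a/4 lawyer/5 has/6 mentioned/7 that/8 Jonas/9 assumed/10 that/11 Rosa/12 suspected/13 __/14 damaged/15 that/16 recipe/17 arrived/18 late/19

The gap at 14 is the subject of "damaged", inside a relative clause.
The relative pronoun is "who" (word 3); it is bound by the head noun immediately before it.
Its filler is the head noun "dean", at word 2.

2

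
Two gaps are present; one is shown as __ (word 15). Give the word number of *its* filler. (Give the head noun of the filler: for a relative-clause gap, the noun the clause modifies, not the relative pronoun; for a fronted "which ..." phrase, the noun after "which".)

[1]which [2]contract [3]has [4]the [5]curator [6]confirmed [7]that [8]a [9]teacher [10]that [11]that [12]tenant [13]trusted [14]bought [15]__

2

The marked gap is the direct object of "bought".
Its filler is the fronted wh-phrase "which contract", at word 2.
(The other dependency links word 9 to a gap after word 13.)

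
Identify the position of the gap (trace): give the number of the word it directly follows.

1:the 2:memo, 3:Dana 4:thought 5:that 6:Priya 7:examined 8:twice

7

The displaced element is "the memo" (word 2).
It is linked across 1 clause boundary (that).
It functions as the direct object of "examined", so the gap sits immediately after word 7 ("examined").
Base order: Dana thought that Priya examined the memo twice.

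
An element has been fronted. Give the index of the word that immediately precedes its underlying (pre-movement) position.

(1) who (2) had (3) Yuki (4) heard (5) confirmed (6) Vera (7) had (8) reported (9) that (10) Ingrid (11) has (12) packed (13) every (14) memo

The displaced element is "who" (word 1).
It is linked across 1 clause boundary (Ø).
It functions as the subject of "confirmed", so the gap sits immediately after word 4 ("heard").
Base order: Yuki had heard that who confirmed Vera had reported that Ingrid has packed every memo.

4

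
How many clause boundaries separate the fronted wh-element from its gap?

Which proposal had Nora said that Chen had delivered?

1

"which proposal" is extracted from the object of "delivered".
Boundaries crossed, outermost first: [that] — 1 in total.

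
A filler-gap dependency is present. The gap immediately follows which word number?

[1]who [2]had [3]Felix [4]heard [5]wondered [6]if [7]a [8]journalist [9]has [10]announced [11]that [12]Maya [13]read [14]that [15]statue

4

The displaced element is "who" (word 1).
It is linked across 1 clause boundary (Ø).
It functions as the subject of "wondered", so the gap sits immediately after word 4 ("heard").
Base order: Felix had heard who wondered if a journalist has announced that Maya read that statue.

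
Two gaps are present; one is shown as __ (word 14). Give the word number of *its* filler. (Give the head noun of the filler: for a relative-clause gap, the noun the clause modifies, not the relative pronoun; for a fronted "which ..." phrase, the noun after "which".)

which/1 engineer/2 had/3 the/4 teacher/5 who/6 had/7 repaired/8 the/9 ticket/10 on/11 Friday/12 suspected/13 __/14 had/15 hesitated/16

The marked gap is the subject of "hesitated".
Its filler is the fronted wh-phrase "which engineer", at word 2.
(The other dependency links word 5 to a gap after word 6.)

2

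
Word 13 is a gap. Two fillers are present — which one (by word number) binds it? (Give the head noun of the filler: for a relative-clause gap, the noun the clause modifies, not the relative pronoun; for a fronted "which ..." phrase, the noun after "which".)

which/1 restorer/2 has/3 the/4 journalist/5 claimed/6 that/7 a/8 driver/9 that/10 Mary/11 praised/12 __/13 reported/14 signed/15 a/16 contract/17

The marked gap is inside the relative clause, the direct object of "praised".
Its filler is the head noun "driver" (via "that"), at word 9.
(The other dependency links word 2 to a gap after word 14.)

9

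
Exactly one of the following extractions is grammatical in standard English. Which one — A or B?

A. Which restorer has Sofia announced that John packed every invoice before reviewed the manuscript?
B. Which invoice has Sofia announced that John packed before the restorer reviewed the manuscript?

In A, the wh-phrase is extracted from inside an adjunct island (introduced by "before"), which blocks movement.
In B, the extraction path crosses only that-complement boundaries, which are transparent.
So B is grammatical.

B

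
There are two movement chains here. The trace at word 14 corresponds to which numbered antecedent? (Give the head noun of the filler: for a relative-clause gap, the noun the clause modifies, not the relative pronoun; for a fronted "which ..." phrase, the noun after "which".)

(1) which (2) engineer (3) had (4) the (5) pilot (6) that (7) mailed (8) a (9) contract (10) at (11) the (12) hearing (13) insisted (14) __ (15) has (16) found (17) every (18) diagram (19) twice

2

The marked gap is the subject of "found".
Its filler is the fronted wh-phrase "which engineer", at word 2.
(The other dependency links word 5 to a gap after word 6.)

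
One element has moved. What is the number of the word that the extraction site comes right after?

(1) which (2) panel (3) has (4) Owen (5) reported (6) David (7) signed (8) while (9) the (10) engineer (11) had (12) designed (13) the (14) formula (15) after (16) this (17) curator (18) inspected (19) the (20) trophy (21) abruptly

7

The displaced element is "which panel" (word 2).
It is linked across 1 clause boundary (Ø).
It functions as the direct object of "signed", so the gap sits immediately after word 7 ("signed").
Base order: Owen has reported David signed which panel while the engineer had designed the formula after this curator inspected the trophy abruptly.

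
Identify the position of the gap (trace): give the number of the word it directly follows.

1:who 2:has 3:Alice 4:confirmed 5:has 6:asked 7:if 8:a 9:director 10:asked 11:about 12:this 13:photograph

4

The displaced element is "who" (word 1).
It is linked across 1 clause boundary (Ø).
It functions as the subject of "asked", so the gap sits immediately after word 4 ("confirmed").
Base order: Alice has confirmed who has asked if a director asked about this photograph.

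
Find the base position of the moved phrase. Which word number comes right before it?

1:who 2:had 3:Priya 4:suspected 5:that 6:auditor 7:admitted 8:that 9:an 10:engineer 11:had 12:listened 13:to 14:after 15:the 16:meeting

13

The displaced element is "who" (word 1).
It is linked across 2 clause boundaries (Ø → that).
It functions as the object of the preposition "to" of "listened", so the gap sits immediately after word 13 ("to").
Base order: Priya had suspected that auditor admitted that an engineer had listened to who after the meeting.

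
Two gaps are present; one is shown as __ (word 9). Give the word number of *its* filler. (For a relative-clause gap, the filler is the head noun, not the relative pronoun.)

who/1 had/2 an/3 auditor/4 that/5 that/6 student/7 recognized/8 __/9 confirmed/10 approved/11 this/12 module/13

4

The marked gap is inside the relative clause, the direct object of "recognized".
Its filler is the head noun "auditor" (via "that"), at word 4.
(The other dependency links word 1 to a gap after word 10.)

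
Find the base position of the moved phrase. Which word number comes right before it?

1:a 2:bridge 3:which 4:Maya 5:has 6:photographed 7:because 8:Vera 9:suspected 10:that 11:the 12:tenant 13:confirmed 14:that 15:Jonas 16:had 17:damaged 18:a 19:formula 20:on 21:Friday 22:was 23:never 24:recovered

The displaced element is "a bridge" (word 2).
It functions as the direct object of "photographed", so the gap sits immediately after word 6 ("photographed").
Base order: Maya has photographed a bridge because Vera suspected that the tenant confirmed that Jonas had damaged a formula on Friday.

6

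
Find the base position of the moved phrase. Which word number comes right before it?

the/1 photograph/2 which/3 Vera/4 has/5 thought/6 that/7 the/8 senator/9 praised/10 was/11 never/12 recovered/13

10

The displaced element is "the photograph" (word 2).
It is linked across 1 clause boundary (that).
It functions as the direct object of "praised", so the gap sits immediately after word 10 ("praised").
Base order: Vera has thought that the senator praised the photograph.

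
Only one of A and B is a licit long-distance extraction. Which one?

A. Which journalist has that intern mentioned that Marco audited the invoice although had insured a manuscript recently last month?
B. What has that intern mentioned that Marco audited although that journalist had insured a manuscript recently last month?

B

In A, the wh-phrase is extracted from inside an adjunct island (introduced by "although"), which blocks movement.
In B, the extraction path crosses only that-complement boundaries, which are transparent.
So B is grammatical.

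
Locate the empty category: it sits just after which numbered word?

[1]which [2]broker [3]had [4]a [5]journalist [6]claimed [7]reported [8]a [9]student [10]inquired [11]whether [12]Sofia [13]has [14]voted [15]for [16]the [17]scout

6

The displaced element is "which broker" (word 2).
It is linked across 1 clause boundary (Ø).
It functions as the subject of "reported", so the gap sits immediately after word 6 ("claimed").
Base order: A journalist had claimed that which broker reported a student inquired whether Sofia has voted for the scout.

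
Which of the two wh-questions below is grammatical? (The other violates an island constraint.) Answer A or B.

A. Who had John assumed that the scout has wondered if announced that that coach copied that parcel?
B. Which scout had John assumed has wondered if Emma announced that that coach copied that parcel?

In A, the wh-phrase is extracted from inside a wh-island (introduced by "if"), which blocks movement.
In B, the extraction path crosses only that-complement boundaries, which are transparent.
So B is grammatical.

B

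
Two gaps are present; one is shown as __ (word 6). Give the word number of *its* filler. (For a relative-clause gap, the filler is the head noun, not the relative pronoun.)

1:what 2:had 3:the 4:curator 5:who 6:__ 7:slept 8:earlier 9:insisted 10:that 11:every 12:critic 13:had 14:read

The marked gap is inside the relative clause, the subject of "slept".
Its filler is the head noun "curator" (via "who"), at word 4.
(The other dependency links word 1 to a gap after word 14.)

4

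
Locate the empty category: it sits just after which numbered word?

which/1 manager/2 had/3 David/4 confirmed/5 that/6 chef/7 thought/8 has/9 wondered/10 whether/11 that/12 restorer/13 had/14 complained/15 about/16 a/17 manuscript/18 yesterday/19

The displaced element is "which manager" (word 2).
It is linked across 2 clause boundaries (Ø → Ø).
It functions as the subject of "wondered", so the gap sits immediately after word 8 ("thought").
Base order: David had confirmed that chef thought which manager has wondered whether that restorer had complained about a manuscript yesterday.

8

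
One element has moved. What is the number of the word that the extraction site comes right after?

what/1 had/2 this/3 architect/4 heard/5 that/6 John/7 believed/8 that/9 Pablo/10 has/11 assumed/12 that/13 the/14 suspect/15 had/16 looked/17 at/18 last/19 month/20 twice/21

The displaced element is "what" (word 1).
It is linked across 3 clause boundaries (that → that → that).
It functions as the object of the preposition "at" of "looked", so the gap sits immediately after word 18 ("at").
Base order: This architect had heard that John believed that Pablo has assumed that the suspect had looked at what last month twice.

18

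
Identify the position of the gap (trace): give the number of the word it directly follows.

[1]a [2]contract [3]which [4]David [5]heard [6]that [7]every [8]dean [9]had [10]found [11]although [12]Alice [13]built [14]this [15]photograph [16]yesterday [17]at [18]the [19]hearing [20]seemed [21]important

The displaced element is "a contract" (word 2).
It is linked across 1 clause boundary (that).
It functions as the direct object of "found", so the gap sits immediately after word 10 ("found").
Base order: David heard that every dean had found a contract although Alice built this photograph yesterday at the hearing.

10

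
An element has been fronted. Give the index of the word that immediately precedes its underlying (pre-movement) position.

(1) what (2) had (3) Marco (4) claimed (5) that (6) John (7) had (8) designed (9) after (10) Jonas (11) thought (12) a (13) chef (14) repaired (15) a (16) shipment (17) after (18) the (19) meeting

8

The displaced element is "what" (word 1).
It is linked across 1 clause boundary (that).
It functions as the direct object of "designed", so the gap sits immediately after word 8 ("designed").
Base order: Marco had claimed that John had designed what after Jonas thought a chef repaired a shipment after the meeting.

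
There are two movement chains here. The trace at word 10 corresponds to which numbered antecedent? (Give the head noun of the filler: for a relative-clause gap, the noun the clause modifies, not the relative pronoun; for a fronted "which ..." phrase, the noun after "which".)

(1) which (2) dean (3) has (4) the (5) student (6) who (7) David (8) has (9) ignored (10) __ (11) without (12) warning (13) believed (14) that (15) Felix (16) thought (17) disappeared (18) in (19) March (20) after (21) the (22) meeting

The marked gap is inside the relative clause, the direct object of "ignored".
Its filler is the head noun "student" (via "who"), at word 5.
(The other dependency links word 2 to a gap after word 16.)

5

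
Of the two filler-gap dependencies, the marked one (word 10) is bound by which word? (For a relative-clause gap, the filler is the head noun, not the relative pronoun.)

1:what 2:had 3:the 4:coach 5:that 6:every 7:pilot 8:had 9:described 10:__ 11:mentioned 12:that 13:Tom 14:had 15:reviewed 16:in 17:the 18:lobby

4

The marked gap is inside the relative clause, the direct object of "described".
Its filler is the head noun "coach" (via "that"), at word 4.
(The other dependency links word 1 to a gap after word 15.)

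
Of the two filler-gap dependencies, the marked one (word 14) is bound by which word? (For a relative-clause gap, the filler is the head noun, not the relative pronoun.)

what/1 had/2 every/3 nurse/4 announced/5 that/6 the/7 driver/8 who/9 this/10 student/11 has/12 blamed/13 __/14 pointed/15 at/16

The marked gap is inside the relative clause, the direct object of "blamed".
Its filler is the head noun "driver" (via "who"), at word 8.
(The other dependency links word 1 to a gap after word 16.)

8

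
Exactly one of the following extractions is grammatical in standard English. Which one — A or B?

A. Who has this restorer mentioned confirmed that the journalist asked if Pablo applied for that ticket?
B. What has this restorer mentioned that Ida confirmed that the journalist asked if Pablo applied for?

A

In B, the wh-phrase is extracted from inside a wh-island (introduced by "if"), which blocks movement.
In A, the extraction path crosses only that-complement boundaries, which are transparent.
So A is grammatical.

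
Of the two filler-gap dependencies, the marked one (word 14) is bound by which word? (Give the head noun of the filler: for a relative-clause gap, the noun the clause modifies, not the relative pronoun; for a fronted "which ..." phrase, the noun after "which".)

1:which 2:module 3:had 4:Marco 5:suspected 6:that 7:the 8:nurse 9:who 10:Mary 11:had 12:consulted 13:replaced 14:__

The marked gap is the direct object of "replaced".
Its filler is the fronted wh-phrase "which module", at word 2.
(The other dependency links word 8 to a gap after word 12.)

2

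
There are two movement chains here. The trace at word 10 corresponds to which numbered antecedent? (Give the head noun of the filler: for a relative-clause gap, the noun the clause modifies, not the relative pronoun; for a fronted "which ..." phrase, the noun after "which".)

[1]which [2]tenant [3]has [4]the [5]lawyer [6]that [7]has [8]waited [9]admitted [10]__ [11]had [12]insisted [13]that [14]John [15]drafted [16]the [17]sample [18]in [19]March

The marked gap is the subject of "insisted".
Its filler is the fronted wh-phrase "which tenant", at word 2.
(The other dependency links word 5 to a gap after word 6.)

2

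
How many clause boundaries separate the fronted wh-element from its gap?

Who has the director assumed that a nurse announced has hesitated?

"who" is extracted from the subject of "hesitated".
Boundaries crossed, outermost first: [that], [Ø] — 2 in total.

2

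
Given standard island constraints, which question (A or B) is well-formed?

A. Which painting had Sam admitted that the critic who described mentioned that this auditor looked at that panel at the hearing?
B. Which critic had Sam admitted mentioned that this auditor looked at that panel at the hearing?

B

In A, the wh-phrase is extracted from inside a complex-NP island (relative clause) (introduced by "who"), which blocks movement.
In B, the extraction path crosses only that-complement boundaries, which are transparent.
So B is grammatical.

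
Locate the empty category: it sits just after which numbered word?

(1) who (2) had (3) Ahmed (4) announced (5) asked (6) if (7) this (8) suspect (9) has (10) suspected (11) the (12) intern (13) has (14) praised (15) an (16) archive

The displaced element is "who" (word 1).
It is linked across 1 clause boundary (Ø).
It functions as the subject of "asked", so the gap sits immediately after word 4 ("announced").
Base order: Ahmed had announced who asked if this suspect has suspected the intern has praised an archive.

4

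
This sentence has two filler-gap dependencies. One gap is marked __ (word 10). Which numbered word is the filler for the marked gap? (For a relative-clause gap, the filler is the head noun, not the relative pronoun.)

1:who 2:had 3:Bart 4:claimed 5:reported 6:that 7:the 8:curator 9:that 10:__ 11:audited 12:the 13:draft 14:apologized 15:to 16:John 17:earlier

8

The marked gap is inside the relative clause, the subject of "audited".
Its filler is the head noun "curator" (via "that"), at word 8.
(The other dependency links word 1 to a gap after word 4.)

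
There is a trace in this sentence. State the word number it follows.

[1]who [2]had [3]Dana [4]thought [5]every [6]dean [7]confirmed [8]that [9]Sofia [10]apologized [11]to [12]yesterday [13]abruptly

The displaced element is "who" (word 1).
It is linked across 2 clause boundaries (Ø → that).
It functions as the object of the preposition "to" of "apologized", so the gap sits immediately after word 11 ("to").
Base order: Dana had thought every dean confirmed that Sofia apologized to who yesterday abruptly.

11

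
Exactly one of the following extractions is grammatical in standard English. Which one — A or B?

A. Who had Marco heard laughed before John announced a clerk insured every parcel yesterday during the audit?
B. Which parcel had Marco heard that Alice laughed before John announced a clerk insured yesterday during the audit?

In B, the wh-phrase is extracted from inside an adjunct island (introduced by "before"), which blocks movement.
In A, the extraction path crosses only that-complement boundaries, which are transparent.
So A is grammatical.

A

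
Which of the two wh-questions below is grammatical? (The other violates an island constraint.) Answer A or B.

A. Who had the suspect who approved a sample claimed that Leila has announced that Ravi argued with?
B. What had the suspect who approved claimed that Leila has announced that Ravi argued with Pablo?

A

In B, the wh-phrase is extracted from inside a complex-NP island (relative clause) (introduced by "who"), which blocks movement.
In A, the extraction path crosses only that-complement boundaries, which are transparent.
So A is grammatical.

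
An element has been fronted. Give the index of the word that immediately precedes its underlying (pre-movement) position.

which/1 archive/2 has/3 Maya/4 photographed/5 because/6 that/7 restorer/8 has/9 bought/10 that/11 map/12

The displaced element is "which archive" (word 2).
It functions as the direct object of "photographed", so the gap sits immediately after word 5 ("photographed").
Base order: Maya has photographed which archive because that restorer has bought that map.

5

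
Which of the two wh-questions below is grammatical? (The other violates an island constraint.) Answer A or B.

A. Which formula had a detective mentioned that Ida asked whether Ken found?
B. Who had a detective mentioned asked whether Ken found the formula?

B

In A, the wh-phrase is extracted from inside a wh-island (introduced by "whether"), which blocks movement.
In B, the extraction path crosses only that-complement boundaries, which are transparent.
So B is grammatical.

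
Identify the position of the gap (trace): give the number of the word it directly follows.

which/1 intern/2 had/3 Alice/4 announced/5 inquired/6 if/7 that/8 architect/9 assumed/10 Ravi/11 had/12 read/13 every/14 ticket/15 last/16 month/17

The displaced element is "which intern" (word 2).
It is linked across 1 clause boundary (Ø).
It functions as the subject of "inquired", so the gap sits immediately after word 5 ("announced").
Base order: Alice had announced which intern inquired if that architect assumed Ravi had read every ticket last month.

5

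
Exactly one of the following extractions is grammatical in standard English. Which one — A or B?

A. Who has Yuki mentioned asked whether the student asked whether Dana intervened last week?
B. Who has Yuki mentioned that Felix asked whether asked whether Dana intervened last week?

In B, the wh-phrase is extracted from inside a wh-island (introduced by "whether"), which blocks movement.
In A, the extraction path crosses only that-complement boundaries, which are transparent.
So A is grammatical.

A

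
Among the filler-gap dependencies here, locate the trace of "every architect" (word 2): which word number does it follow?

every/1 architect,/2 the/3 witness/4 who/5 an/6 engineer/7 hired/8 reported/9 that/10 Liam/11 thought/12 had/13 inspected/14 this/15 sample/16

12

The displaced element is "every architect" (word 2).
It is linked across 2 clause boundaries (that → Ø).
It functions as the subject of "inspected", so the gap sits immediately after word 12 ("thought").
Base order: The witness who an engineer hired reported that Liam thought that every architect had inspected this sample.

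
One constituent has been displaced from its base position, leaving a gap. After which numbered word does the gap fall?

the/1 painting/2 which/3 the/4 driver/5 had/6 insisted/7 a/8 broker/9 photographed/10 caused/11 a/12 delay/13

The displaced element is "the painting" (word 2).
It is linked across 1 clause boundary (Ø).
It functions as the direct object of "photographed", so the gap sits immediately after word 10 ("photographed").
Base order: The driver had insisted a broker photographed the painting.

10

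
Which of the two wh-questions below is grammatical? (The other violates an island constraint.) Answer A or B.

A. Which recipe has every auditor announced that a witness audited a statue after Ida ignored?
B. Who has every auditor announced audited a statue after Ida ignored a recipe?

In A, the wh-phrase is extracted from inside an adjunct island (introduced by "after"), which blocks movement.
In B, the extraction path crosses only that-complement boundaries, which are transparent.
So B is grammatical.

B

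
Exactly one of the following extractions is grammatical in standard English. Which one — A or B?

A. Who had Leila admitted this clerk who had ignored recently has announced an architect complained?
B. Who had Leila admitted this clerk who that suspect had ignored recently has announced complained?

B

In A, the wh-phrase is extracted from inside a complex-NP island (relative clause) (introduced by "who"), which blocks movement.
In B, the extraction path crosses only that-complement boundaries, which are transparent.
So B is grammatical.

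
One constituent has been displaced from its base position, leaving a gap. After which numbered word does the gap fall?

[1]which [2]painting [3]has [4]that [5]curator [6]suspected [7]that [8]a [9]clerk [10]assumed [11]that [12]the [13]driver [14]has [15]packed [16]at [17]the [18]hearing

The displaced element is "which painting" (word 2).
It is linked across 2 clause boundaries (that → that).
It functions as the direct object of "packed", so the gap sits immediately after word 15 ("packed").
Base order: That curator has suspected that a clerk assumed that the driver has packed which painting at the hearing.

15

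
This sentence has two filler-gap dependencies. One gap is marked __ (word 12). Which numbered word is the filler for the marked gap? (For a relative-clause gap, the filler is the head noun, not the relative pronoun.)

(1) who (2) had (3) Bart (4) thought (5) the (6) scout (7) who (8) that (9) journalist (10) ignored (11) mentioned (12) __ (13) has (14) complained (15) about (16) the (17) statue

1

The marked gap is the subject of "complained".
Its filler is the fronted wh-phrase "who", at word 1.
(The other dependency links word 6 to a gap after word 10.)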